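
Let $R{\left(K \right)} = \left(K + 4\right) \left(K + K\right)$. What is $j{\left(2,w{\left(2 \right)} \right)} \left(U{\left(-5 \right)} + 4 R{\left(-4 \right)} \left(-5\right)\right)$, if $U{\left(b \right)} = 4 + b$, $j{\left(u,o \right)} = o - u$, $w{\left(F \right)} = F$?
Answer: $0$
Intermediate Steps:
$R{\left(K \right)} = 2 K \left(4 + K\right)$ ($R{\left(K \right)} = \left(4 + K\right) 2 K = 2 K \left(4 + K\right)$)
$j{\left(2,w{\left(2 \right)} \right)} \left(U{\left(-5 \right)} + 4 R{\left(-4 \right)} \left(-5\right)\right) = \left(2 - 2\right) \left(\left(4 - 5\right) + 4 \cdot 2 \left(-4\right) \left(4 - 4\right) \left(-5\right)\right) = \left(2 - 2\right) \left(-1 + 4 \cdot 2 \left(-4\right) 0 \left(-5\right)\right) = 0 \left(-1 + 4 \cdot 0 \left(-5\right)\right) = 0 \left(-1 + 0 \left(-5\right)\right) = 0 \left(-1 + 0\right) = 0 \left(-1\right) = 0$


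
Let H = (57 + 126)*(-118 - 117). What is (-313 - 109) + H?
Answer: -43427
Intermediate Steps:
H = -43005 (H = 183*(-235) = -43005)
(-313 - 109) + H = (-313 - 109) - 43005 = -422 - 43005 = -43427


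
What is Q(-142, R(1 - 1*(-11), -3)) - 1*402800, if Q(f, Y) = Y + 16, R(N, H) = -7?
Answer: -402791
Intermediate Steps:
Q(f, Y) = 16 + Y
Q(-142, R(1 - 1*(-11), -3)) - 1*402800 = (16 - 7) - 1*402800 = 9 - 402800 = -402791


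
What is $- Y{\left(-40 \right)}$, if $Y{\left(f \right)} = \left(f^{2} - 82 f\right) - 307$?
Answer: $-4573$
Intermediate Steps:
$Y{\left(f \right)} = -307 + f^{2} - 82 f$
$- Y{\left(-40 \right)} = - (-307 + \left(-40\right)^{2} - -3280) = - (-307 + 1600 + 3280) = \left(-1\right) 4573 = -4573$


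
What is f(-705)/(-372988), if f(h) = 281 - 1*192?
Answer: -89/372988 ≈ -0.00023861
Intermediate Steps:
f(h) = 89 (f(h) = 281 - 192 = 89)
f(-705)/(-372988) = 89/(-372988) = 89*(-1/372988) = -89/372988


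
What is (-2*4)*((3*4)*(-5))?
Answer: 480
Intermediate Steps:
(-2*4)*((3*4)*(-5)) = -96*(-5) = -8*(-60) = 480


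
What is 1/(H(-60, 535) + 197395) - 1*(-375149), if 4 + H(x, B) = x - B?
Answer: 73827822605/196796 ≈ 3.7515e+5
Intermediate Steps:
H(x, B) = -4 + x - B (H(x, B) = -4 + (x - B) = -4 + x - B)
1/(H(-60, 535) + 197395) - 1*(-375149) = 1/((-4 - 60 - 1*535) + 197395) - 1*(-375149) = 1/((-4 - 60 - 535) + 197395) + 375149 = 1/(-599 + 197395) + 375149 = 1/196796 + 375149 = 73827822605/196796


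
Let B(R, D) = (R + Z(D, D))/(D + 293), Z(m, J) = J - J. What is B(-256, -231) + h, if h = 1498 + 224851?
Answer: 7016691/31 ≈ 2.2634e+5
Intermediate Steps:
Z(m, J) = 0
B(R, D) = R/(293 + D) (B(R, D) = (R + 0)/(D + 293) = R/(293 + D))
h = 226349
B(-256, -231) + h = -256/(293 - 231) + 226349 = -256/62 + 226349 = -256*1/62 + 226349 = -128/31 + 226349 = 7016691/31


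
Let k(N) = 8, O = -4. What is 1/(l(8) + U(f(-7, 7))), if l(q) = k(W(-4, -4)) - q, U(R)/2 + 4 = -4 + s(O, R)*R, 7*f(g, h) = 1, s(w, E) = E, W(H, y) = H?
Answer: -49/782 ≈ -0.062660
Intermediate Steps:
f(g, h) = ⅐ (f(g, h) = (⅐)*1 = ⅐)
U(R) = -16 + 2*R² (U(R) = -8 + 2*(-4 + R*R) = -8 + 2*(-4 + R²) = -8 + (-8 + 2*R²) = -16 + 2*R²)
l(q) = 8 - q
1/(l(8) + U(f(-7, 7))) = 1/((8 - 1*8) + (-16 + 2*(⅐)²)) = 1/((8 - 8) + (-16 + 2*(1/49))) = 1/(0 + (-16 + 2/49)) = 1/(0 - 782/49) = 1/(-782/49) = -49/782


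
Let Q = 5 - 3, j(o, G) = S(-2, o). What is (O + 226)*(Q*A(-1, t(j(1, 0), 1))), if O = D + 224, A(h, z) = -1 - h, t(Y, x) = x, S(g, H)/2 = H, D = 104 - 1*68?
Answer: 0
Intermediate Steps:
D = 36 (D = 104 - 68 = 36)
S(g, H) = 2*H
j(o, G) = 2*o
Q = 2
O = 260 (O = 36 + 224 = 260)
(O + 226)*(Q*A(-1, t(j(1, 0), 1))) = (260 + 226)*(2*(-1 - 1*(-1))) = 486*(2*(-1 + 1)) = 486*(2*0) = 486*0 = 0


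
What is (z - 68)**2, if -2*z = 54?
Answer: 9025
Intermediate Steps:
z = -27 (z = -1/2*54 = -27)
(z - 68)**2 = (-27 - 68)**2 = (-95)**2 = 9025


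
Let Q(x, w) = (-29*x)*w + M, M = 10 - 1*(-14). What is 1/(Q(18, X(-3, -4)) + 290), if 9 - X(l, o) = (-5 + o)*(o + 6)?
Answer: -1/13780 ≈ -7.2569e-5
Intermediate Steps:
M = 24 (M = 10 + 14 = 24)
X(l, o) = 9 - (-5 + o)*(6 + o) (X(l, o) = 9 - (-5 + o)*(o + 6) = 9 - (-5 + o)*(6 + o))
Q(x, w) = 24 - 29*w*x (Q(x, w) = (-29*x)*w + 24 = -29*w*x + 24 = 24 - 29*w*x)
1/(Q(18, X(-3, -4)) + 290) = 1/((24 - 29*(39 - 1*(-4) - 1*(-4)²)*18) + 290) = 1/((24 - 29*(39 + 4 - 1*16)*18) + 290) = 1/((24 - 29*(39 + 4 - 16)*18) + 290) = 1/((24 - 29*27*18) + 290) = 1/((24 - 14094) + 290) = 1/(-14070 + 290) = 1/(-13780) = -1/13780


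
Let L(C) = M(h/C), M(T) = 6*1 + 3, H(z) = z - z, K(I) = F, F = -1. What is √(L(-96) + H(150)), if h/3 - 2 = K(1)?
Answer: 3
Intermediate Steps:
K(I) = -1
H(z) = 0
h = 3 (h = 6 + 3*(-1) = 6 - 3 = 3)
M(T) = 9 (M(T) = 6 + 3 = 9)
L(C) = 9
√(L(-96) + H(150)) = √(9 + 0) = √9 = 3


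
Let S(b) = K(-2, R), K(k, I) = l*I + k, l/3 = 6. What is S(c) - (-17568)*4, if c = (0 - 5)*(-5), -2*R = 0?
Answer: 70270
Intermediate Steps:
R = 0 (R = -½*0 = 0)
c = 25 (c = -5*(-5) = 25)
l = 18 (l = 3*6 = 18)
K(k, I) = k + 18*I (K(k, I) = 18*I + k = k + 18*I)
S(b) = -2 (S(b) = -2 + 18*0 = -2 + 0 = -2)
S(c) - (-17568)*4 = -2 - (-17568)*4 = -2 - 488*(-144) = -2 + 70272 = 70270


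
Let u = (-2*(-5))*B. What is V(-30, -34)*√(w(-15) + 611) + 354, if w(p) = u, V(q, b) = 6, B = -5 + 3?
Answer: 354 + 6*√591 ≈ 499.86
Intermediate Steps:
B = -2
u = -20 (u = -2*(-5)*(-2) = 10*(-2) = -20)
w(p) = -20
V(-30, -34)*√(w(-15) + 611) + 354 = 6*√(-20 + 611) + 354 = 6*√591 + 354 = 354 + 6*√591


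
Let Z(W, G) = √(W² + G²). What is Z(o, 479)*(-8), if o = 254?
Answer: -8*√293957 ≈ -4337.4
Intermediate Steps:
Z(W, G) = √(G² + W²)
Z(o, 479)*(-8) = √(479² + 254²)*(-8) = √(229441 + 64516)*(-8) = √293957*(-8) = -8*√293957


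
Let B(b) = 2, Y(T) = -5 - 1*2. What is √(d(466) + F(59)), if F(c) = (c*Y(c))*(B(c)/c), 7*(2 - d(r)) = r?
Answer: 5*I*√154/7 ≈ 8.8641*I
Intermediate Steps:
Y(T) = -7 (Y(T) = -5 - 2 = -7)
d(r) = 2 - r/7
F(c) = -14 (F(c) = (c*(-7))*(2/c) = (-7*c)*(2/c) = -14)
√(d(466) + F(59)) = √((2 - ⅐*466) - 14) = √((2 - 466/7) - 14) = √(-452/7 - 14) = √(-550/7) = 5*I*√154/7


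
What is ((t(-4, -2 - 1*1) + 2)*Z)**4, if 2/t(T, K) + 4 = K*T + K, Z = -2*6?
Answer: 429981696/625 ≈ 6.8797e+5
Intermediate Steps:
Z = -12
t(T, K) = 2/(-4 + K + K*T) (t(T, K) = 2/(-4 + (K*T + K)) = 2/(-4 + (K + K*T)) = 2/(-4 + K + K*T))
((t(-4, -2 - 1*1) + 2)*Z)**4 = ((2/(-4 + (-2 - 1*1) + (-2 - 1*1)*(-4)) + 2)*(-12))**4 = ((2/(-4 + (-2 - 1) + (-2 - 1)*(-4)) + 2)*(-12))**4 = ((2/(-4 - 3 - 3*(-4)) + 2)*(-12))**4 = ((2/(-4 - 3 + 12) + 2)*(-12))**4 = ((2/5 + 2)*(-12))**4 = ((12/5)*(-12))**4 = (-144/5)**4 = 429981696/625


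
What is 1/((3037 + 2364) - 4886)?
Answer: 1/515 ≈ 0.0019417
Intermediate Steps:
1/((3037 + 2364) - 4886) = 1/(5401 - 4886) = 1/515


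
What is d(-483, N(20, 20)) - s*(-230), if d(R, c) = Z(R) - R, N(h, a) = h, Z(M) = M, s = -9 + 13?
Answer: 920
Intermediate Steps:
s = 4
d(R, c) = 0 (d(R, c) = R - R = 0)
d(-483, N(20, 20)) - s*(-230) = 0 - 4*(-230) = 0 - 1*(-920) = 0 + 920 = 920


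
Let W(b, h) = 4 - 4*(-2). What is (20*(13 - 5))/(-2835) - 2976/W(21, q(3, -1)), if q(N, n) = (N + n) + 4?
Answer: -140648/567 ≈ -248.06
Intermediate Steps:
q(N, n) = 4 + N + n
W(b, h) = 12 (W(b, h) = 4 + 8 = 12)
(20*(13 - 5))/(-2835) - 2976/W(21, q(3, -1)) = (20*(13 - 5))/(-2835) - 2976/12 = (20*8)*(-1/2835) - 2976*1/12 = 160*(-1/2835) - 248 = -32/567 - 248 = -140648/567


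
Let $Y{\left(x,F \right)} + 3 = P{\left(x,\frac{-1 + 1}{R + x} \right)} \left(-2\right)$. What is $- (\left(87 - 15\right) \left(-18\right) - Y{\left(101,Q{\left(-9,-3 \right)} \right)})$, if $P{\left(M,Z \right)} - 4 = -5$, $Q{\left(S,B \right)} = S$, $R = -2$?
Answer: $1295$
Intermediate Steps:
$P{\left(M,Z \right)} = -1$ ($P{\left(M,Z \right)} = 4 - 5 = -1$)
$Y{\left(x,F \right)} = -1$ ($Y{\left(x,F \right)} = -3 - -2 = -3 + 2 = -1$)
$- (\left(87 - 15\right) \left(-18\right) - Y{\left(101,Q{\left(-9,-3 \right)} \right)}) = - (\left(87 - 15\right) \left(-18\right) - -1) = - (72 \left(-18\right) + 1) = - (-1296 + 1) = \left(-1\right) \left(-1295\right) = 1295$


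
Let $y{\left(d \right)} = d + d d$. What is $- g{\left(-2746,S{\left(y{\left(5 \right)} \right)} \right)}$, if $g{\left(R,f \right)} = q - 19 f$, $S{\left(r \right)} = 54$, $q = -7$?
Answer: $1033$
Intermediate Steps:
$y{\left(d \right)} = d + d^{2}$
$g{\left(R,f \right)} = -7 - 19 f$
$- g{\left(-2746,S{\left(y{\left(5 \right)} \right)} \right)} = - (-7 - 1026) = \left(-1\right) \left(-1033\right) = 1033$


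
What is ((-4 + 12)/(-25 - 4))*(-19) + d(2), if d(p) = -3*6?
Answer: -370/29 ≈ -12.759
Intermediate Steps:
d(p) = -18
((-4 + 12)/(-25 - 4))*(-19) + d(2) = ((-4 + 12)/(-25 - 4))*(-19) - 18 = (8/(-29))*(-19) - 18 = (8*(-1/29))*(-19) - 18 = -8/29*(-19) - 18 = 152/29 - 18 = -370/29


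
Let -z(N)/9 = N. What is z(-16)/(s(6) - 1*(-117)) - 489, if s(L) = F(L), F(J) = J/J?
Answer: -28779/59 ≈ -487.78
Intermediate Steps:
z(N) = -9*N
F(J) = 1
s(L) = 1
z(-16)/(s(6) - 1*(-117)) - 489 = (-9*(-16))/(1 - 1*(-117)) - 489 = 144/(1 + 117) - 489 = 144/118 - 489 = 144*(1/118) - 489 = 72/59 - 489 = -28779/59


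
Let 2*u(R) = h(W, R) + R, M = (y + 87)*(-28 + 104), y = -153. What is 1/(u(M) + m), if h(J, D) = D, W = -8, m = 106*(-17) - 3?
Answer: -1/6821 ≈ -0.00014661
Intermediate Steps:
m = -1805 (m = -1802 - 3 = -1805)
M = -5016 (M = (-153 + 87)*(-28 + 104) = -66*76 = -5016)
u(R) = R (u(R) = (R + R)/2 = (2*R)/2 = R)
1/(u(M) + m) = 1/(-5016 - 1805) = 1/(-6821) = -1/6821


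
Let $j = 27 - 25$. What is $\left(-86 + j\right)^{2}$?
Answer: $7056$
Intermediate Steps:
$j = 2$
$\left(-86 + j\right)^{2} = \left(-86 + 2\right)^{2} = \left(-84\right)^{2} = 7056$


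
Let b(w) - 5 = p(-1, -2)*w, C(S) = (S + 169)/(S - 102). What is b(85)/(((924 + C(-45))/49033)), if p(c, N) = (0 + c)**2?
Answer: 324353295/67852 ≈ 4780.3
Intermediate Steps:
p(c, N) = c**2
C(S) = (169 + S)/(-102 + S)
b(w) = 5 + w (b(w) = 5 + (-1)**2*w = 5 + 1*w = 5 + w)
b(85)/(((924 + C(-45))/49033)) = (5 + 85)/(((924 + (169 - 45)/(-102 - 45))/49033)) = 90/(((924 + 124/(-147))*(1/49033))) = 90/(((924 - 1/147*124)*(1/49033))) = 90/(((924 - 124/147)*(1/49033))) = 90/(((135704/147)*(1/49033))) = 90/(135704/7207851) = 90*(7207851/135704) = 324353295/67852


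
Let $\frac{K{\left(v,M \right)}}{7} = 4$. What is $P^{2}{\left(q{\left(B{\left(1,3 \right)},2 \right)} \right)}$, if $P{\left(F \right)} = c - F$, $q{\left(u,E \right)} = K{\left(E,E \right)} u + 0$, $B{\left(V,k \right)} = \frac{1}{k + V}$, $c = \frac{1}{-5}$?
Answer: $\frac{1296}{25} \approx 51.84$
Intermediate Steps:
$K{\left(v,M \right)} = 28$ ($K{\left(v,M \right)} = 7 \cdot 4 = 28$)
$c = - \frac{1}{5} \approx -0.2$
$B{\left(V,k \right)} = \frac{1}{V + k}$
$q{\left(u,E \right)} = 28 u$ ($q{\left(u,E \right)} = 28 u + 0 = 28 u$)
$P{\left(F \right)} = - \frac{1}{5} - F$
$P^{2}{\left(q{\left(B{\left(1,3 \right)},2 \right)} \right)} = \left(- \frac{1}{5} - \frac{28}{1 + 3}\right)^{2} = \left(- \frac{1}{5} - \frac{28}{4}\right)^{2} = \left(- \frac{1}{5} - 28 \cdot \frac{1}{4}\right)^{2} = \left(- \frac{1}{5} - 7\right)^{2} = \left(- \frac{36}{5}\right)^{2} = \frac{1296}{25}$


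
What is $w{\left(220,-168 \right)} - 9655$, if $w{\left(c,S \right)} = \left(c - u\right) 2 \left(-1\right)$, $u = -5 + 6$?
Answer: $-10093$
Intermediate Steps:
$u = 1$
$w{\left(c,S \right)} = 2 - 2 c$ ($w{\left(c,S \right)} = \left(c - 1\right) 2 \left(-1\right) = \left(-1 + c\right) 2 \left(-1\right) = \left(-2 + 2 c\right) \left(-1\right) = 2 - 2 c$)
$w{\left(220,-168 \right)} - 9655 = \left(2 - 440\right) - 9655 = -438 - 9655 = -10093$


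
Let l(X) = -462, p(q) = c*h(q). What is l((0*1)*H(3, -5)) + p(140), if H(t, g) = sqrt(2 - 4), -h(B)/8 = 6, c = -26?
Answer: 786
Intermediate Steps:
h(B) = -48 (h(B) = -8*6 = -48)
H(t, g) = I*sqrt(2) (H(t, g) = sqrt(-2) = I*sqrt(2))
p(q) = 1248 (p(q) = -26*(-48) = 1248)
l((0*1)*H(3, -5)) + p(140) = -462 + 1248 = 786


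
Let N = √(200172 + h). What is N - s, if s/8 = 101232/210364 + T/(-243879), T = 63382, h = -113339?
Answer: -22710135760/12825840489 + √86833 ≈ 292.90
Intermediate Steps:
s = 22710135760/12825840489 (s = 8*(101232/210364 + 63382/(-243879)) = 8*(101232*(1/210364) + 63382*(-1/243879)) = 8*(25308/52591 - 63382/243879) = 8*(2838766970/12825840489) = 22710135760/12825840489 ≈ 1.7707)
N = √86833 (N = √(200172 - 113339) = √86833 ≈ 294.67)
N - s = √86833 - 1*22710135760/12825840489 = √86833 - 22710135760/12825840489 = -22710135760/12825840489 + √86833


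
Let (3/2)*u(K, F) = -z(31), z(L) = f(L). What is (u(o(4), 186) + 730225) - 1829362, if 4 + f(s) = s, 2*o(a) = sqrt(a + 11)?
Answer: -1099155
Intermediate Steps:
o(a) = sqrt(11 + a)/2 (o(a) = sqrt(a + 11)/2 = sqrt(11 + a)/2)
f(s) = -4 + s
z(L) = -4 + L
u(K, F) = -18 (u(K, F) = 2*(-(-4 + 31))/3 = 2*(-1*27)/3 = (2/3)*(-27) = -18)
(u(o(4), 186) + 730225) - 1829362 = (-18 + 730225) - 1829362 = 730207 - 1829362 = -1099155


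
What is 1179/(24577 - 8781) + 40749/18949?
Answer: 666012075/299318404 ≈ 2.2251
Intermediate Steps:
1179/(24577 - 8781) + 40749/18949 = 1179/15796 + 40749*(1/18949) = 1179*(1/15796) + 40749/18949 = 1179/15796 + 40749/18949 = 666012075/299318404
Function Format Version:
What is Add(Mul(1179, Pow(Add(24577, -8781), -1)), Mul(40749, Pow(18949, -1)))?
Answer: Rational(666012075, 299318404) ≈ 2.2251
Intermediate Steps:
Add(Mul(1179, Pow(Add(24577, -8781), -1)), Mul(40749, Pow(18949, -1))) = Add(Mul(1179, Pow(15796, -1)), Mul(40749, Rational(1, 18949))) = Add(Mul(1179, Rational(1, 15796)), Rational(40749, 18949)) = Add(Rational(1179, 15796), Rational(40749, 18949)) = Rational(666012075, 299318404)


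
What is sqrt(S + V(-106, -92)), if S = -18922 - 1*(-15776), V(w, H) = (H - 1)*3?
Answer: 5*I*sqrt(137) ≈ 58.523*I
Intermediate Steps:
V(w, H) = -3 + 3*H (V(w, H) = (-1 + H)*3 = -3 + 3*H)
S = -3146 (S = -18922 + 15776 = -3146)
sqrt(S + V(-106, -92)) = sqrt(-3146 + (-3 + 3*(-92))) = sqrt(-3146 + (-3 - 276)) = sqrt(-3146 - 279) = sqrt(-3425) = 5*I*sqrt(137)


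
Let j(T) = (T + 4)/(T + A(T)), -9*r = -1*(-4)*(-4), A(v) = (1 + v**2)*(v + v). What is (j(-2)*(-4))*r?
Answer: 64/99 ≈ 0.64646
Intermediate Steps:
A(v) = 2*v*(1 + v**2) (A(v) = (1 + v**2)*(2*v) = 2*v*(1 + v**2))
r = 16/9 (r = -(-1*(-4))*(-4)/9 = -4*(-4)/9 = -1/9*(-16) = 16/9 ≈ 1.7778)
j(T) = (4 + T)/(T + 2*T*(1 + T**2)) (j(T) = (T + 4)/(T + 2*T*(1 + T**2)) = (4 + T)/(T + 2*T*(1 + T**2)))
(j(-2)*(-4))*r = (((4 - 2)/((-2)*(3 + 2*(-2)**2)))*(-4))*(16/9) = (-1/2*2/(3 + 2*4)*(-4))*(16/9) = (-1/2*2/(3 + 8)*(-4))*(16/9) = (-1/2*2/11*(-4))*(16/9) = (-1/2*1/11*2*(-4))*(16/9) = -1/11*(-4)*(16/9) = (4/11)*(16/9) = 64/99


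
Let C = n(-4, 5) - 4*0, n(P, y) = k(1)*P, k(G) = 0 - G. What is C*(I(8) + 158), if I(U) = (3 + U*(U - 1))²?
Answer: 14556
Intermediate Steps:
k(G) = -G
I(U) = (3 + U*(-1 + U))²
n(P, y) = -P (n(P, y) = (-1*1)*P = -P)
C = 4 (C = -1*(-4) - 4*0 = 4 + 0 = 4)
C*(I(8) + 158) = 4*((3 + 8² - 1*8)² + 158) = 4*((3 + 64 - 8)² + 158) = 4*(59² + 158) = 4*(3481 + 158) = 4*3639 = 14556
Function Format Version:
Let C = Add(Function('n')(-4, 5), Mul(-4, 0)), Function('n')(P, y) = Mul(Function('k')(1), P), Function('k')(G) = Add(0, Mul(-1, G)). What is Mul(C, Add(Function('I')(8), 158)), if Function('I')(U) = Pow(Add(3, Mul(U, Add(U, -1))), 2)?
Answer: 14556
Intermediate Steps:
Function('k')(G) = Mul(-1, G)
Function('I')(U) = Pow(Add(3, Mul(U, Add(-1, U))), 2)
Function('n')(P, y) = Mul(-1, P) (Function('n')(P, y) = Mul(Mul(-1, 1), P) = Mul(-1, P))
C = 4 (C = Add(Mul(-1, -4), Mul(-4, 0)) = Add(4, 0) = 4)
Mul(C, Add(Function('I')(8), 158)) = Mul(4, Add(Pow(Add(3, Pow(8, 2), Mul(-1, 8)), 2), 158)) = Mul(4, Add(Pow(Add(3, 64, -8), 2), 158)) = Mul(4, Add(Pow(59, 2), 158)) = Mul(4, Add(3481, 158)) = Mul(4, 3639) = 14556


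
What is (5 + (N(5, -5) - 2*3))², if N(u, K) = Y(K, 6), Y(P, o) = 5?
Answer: 16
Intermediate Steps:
N(u, K) = 5
(5 + (N(5, -5) - 2*3))² = (5 + (5 - 2*3))² = (5 + (5 - 6))² = (5 - 1)² = 4² = 16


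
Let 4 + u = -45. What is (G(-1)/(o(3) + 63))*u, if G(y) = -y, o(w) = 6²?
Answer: -49/99 ≈ -0.49495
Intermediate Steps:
o(w) = 36
u = -49 (u = -4 - 45 = -49)
(G(-1)/(o(3) + 63))*u = ((-1*(-1))/(36 + 63))*(-49) = (1/99)*(-49) = -49/99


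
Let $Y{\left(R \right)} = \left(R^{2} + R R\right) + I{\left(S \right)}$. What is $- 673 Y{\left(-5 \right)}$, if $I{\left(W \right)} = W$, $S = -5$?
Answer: $-30285$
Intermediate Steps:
$Y{\left(R \right)} = -5 + 2 R^{2}$ ($Y{\left(R \right)} = \left(R^{2} + R R\right) - 5 = \left(R^{2} + R^{2}\right) - 5 = 2 R^{2} - 5 = -5 + 2 R^{2}$)
$- 673 Y{\left(-5 \right)} = - 673 \left(-5 + 2 \left(-5\right)^{2}\right) = - 673 \left(-5 + 2 \cdot 25\right) = - 673 \left(-5 + 50\right) = \left(-673\right) 45 = -30285$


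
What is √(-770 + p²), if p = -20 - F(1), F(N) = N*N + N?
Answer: I*√286 ≈ 16.912*I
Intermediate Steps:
F(N) = N + N² (F(N) = N² + N = N + N²)
p = -22 (p = -20 - (1 + 1) = -20 - 2 = -22)
√(-770 + p²) = √(-770 + (-22)²) = √(-770 + 484) = √(-286) = I*√286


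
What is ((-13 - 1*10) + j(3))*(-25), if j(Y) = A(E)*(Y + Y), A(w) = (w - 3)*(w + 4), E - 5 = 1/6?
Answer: -14425/6 ≈ -2404.2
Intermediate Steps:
E = 31/6 (E = 5 + 1/6 = 5 + ⅙ = 31/6 ≈ 5.1667)
A(w) = (-3 + w)*(4 + w)
j(Y) = 715*Y/18 (j(Y) = (-12 + 31/6 + (31/6)²)*(Y + Y) = (-12 + 31/6 + 961/36)*(2*Y) = 715*(2*Y)/36 = 715*Y/18)
((-13 - 1*10) + j(3))*(-25) = ((-13 - 1*10) + (715/18)*3)*(-25) = ((-13 - 10) + 715/6)*(-25) = (-23 + 715/6)*(-25) = (577/6)*(-25) = -14425/6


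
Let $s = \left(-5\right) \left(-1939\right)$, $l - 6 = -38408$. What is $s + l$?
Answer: $-28707$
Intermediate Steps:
$l = -38402$ ($l = 6 - 38408 = -38402$)
$s = 9695$
$s + l = 9695 - 38402 = -28707$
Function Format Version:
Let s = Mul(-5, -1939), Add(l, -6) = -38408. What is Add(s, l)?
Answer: -28707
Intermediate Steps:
l = -38402 (l = Add(6, -38408) = -38402)
s = 9695
Add(s, l) = Add(9695, -38402) = -28707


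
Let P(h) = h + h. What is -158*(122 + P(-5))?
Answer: -17696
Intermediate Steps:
P(h) = 2*h
-158*(122 + P(-5)) = -158*(122 + 2*(-5)) = -158*(122 - 10) = -158*112 = -17696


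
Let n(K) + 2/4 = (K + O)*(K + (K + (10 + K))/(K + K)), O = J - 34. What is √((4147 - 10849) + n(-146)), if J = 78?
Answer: √172467610/146 ≈ 89.950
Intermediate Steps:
O = 44 (O = 78 - 34 = 44)
n(K) = -½ + (44 + K)*(K + (10 + 2*K)/(2*K)) (n(K) = -½ + (K + 44)*(K + (K + (10 + K))/(K + K)) = -½ + (44 + K)*(K + (10 + 2*K)/((2*K))) = -½ + (44 + K)*(K + (10 + 2*K)*(1/(2*K))) = -½ + (44 + K)*(K + (10 + 2*K)/(2*K)))
√((4147 - 10849) + n(-146)) = √((4147 - 10849) + (97/2 + (-146)² + 45*(-146) + 220/(-146))) = √(-6702 + (97/2 + 21316 - 6570 + 220*(-1/146))) = √(-6702 + (97/2 + 21316 - 6570 - 110/73)) = √(-6702 + 2159777/146) = √(1181285/146) = √172467610/146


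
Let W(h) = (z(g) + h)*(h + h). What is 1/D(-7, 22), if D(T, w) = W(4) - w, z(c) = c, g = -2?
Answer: -⅙ ≈ -0.16667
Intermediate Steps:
W(h) = 2*h*(-2 + h) (W(h) = (-2 + h)*(h + h) = (-2 + h)*(2*h) = 2*h*(-2 + h))
D(T, w) = 16 - w (D(T, w) = 2*4*(-2 + 4) - w = 2*4*2 - w = 16 - w)
1/D(-7, 22) = 1/(16 - 1*22) = 1/(16 - 22) = 1/(-6) = -⅙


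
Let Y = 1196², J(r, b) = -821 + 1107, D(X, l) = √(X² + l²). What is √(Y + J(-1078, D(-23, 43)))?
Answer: 7*√29198 ≈ 1196.1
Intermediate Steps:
J(r, b) = 286
Y = 1430416
√(Y + J(-1078, D(-23, 43))) = √(1430416 + 286) = √1430702 = 7*√29198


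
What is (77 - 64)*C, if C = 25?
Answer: 325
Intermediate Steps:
(77 - 64)*C = (77 - 64)*25 = 13*25 = 325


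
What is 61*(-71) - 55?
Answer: -4386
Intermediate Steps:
61*(-71) - 55 = -4331 - 55 = -4386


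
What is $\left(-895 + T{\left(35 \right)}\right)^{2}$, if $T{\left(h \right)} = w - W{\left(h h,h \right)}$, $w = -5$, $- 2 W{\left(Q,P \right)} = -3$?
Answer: $\frac{3250809}{4} \approx 8.127 \cdot 10^{5}$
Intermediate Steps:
$W{\left(Q,P \right)} = \frac{3}{2}$ ($W{\left(Q,P \right)} = \left(- \frac{1}{2}\right) \left(-3\right) = \frac{3}{2}$)
$T{\left(h \right)} = - \frac{13}{2}$ ($T{\left(h \right)} = -5 - \frac{3}{2} = - \frac{13}{2}$)
$\left(-895 + T{\left(35 \right)}\right)^{2} = \left(-895 - \frac{13}{2}\right)^{2} = \left(- \frac{1803}{2}\right)^{2} = \frac{3250809}{4}$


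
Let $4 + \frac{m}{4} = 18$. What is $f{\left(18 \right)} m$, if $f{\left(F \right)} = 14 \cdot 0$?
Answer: $0$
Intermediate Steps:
$m = 56$ ($m = -16 + 4 \cdot 18 = -16 + 72 = 56$)
$f{\left(F \right)} = 0$
$f{\left(18 \right)} m = 0 \cdot 56 = 0$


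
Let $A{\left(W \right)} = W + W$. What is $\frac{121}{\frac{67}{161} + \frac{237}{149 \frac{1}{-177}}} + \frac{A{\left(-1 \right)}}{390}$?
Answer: $- \frac{572764261}{1315042170} \approx -0.43555$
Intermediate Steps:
$A{\left(W \right)} = 2 W$
$\frac{121}{\frac{67}{161} + \frac{237}{149 \frac{1}{-177}}} + \frac{A{\left(-1 \right)}}{390} = \frac{121}{\frac{67}{161} + \frac{237}{149 \frac{1}{-177}}} + \frac{2 \left(-1\right)}{390} = \frac{121}{67 \cdot \frac{1}{161} + \frac{237}{149 \left(- \frac{1}{177}\right)}} - \frac{1}{195} = \frac{121}{\frac{67}{161} + \frac{237}{- \frac{149}{177}}} - \frac{1}{195} = \frac{121}{\frac{67}{161} + 237 \left(- \frac{177}{149}\right)} - \frac{1}{195} = \frac{121}{\frac{67}{161} - \frac{41949}{149}} - \frac{1}{195} = \frac{121}{- \frac{6743806}{23989}} - \frac{1}{195} = 121 \left(- \frac{23989}{6743806}\right) - \frac{1}{195} = - \frac{2902669}{6743806} - \frac{1}{195} = - \frac{572764261}{1315042170}$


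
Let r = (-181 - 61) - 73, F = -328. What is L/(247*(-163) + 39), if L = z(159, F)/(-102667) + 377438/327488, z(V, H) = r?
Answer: -19426792933/676176275285056 ≈ -2.8730e-5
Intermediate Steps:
r = -315 (r = -242 - 73 = -315)
z(V, H) = -315
L = 19426792933/16811105248 (L = -315/(-102667) + 377438/327488 = -315*(-1/102667) + 377438*(1/327488) = 315/102667 + 188719/163744 = 19426792933/16811105248 ≈ 1.1556)
L/(247*(-163) + 39) = 19426792933/(16811105248*(247*(-163) + 39)) = 19426792933/(16811105248*(-40261 + 39)) = (19426792933/16811105248)/(-40222) = (19426792933/16811105248)*(-1/40222) = -19426792933/676176275285056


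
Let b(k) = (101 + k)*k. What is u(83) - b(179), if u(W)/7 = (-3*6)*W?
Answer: -60578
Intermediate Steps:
u(W) = -126*W (u(W) = 7*((-3*6)*W) = 7*(-18*W) = -126*W)
b(k) = k*(101 + k)
u(83) - b(179) = -126*83 - 179*(101 + 179) = -10458 - 179*280 = -10458 - 1*50120 = -10458 - 50120 = -60578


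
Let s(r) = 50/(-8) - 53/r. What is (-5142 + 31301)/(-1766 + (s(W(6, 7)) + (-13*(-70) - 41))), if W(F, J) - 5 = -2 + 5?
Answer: -209272/7279 ≈ -28.750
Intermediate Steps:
W(F, J) = 8 (W(F, J) = 5 + (-2 + 5) = 5 + 3 = 8)
s(r) = -25/4 - 53/r (s(r) = 50*(-1/8) - 53/r = -25/4 - 53/r)
(-5142 + 31301)/(-1766 + (s(W(6, 7)) + (-13*(-70) - 41))) = (-5142 + 31301)/(-1766 + ((-25/4 - 53/8) + (-13*(-70) - 41))) = 26159/(-1766 + ((-25/4 - 53*1/8) + (910 - 41))) = 26159/(-1766 + ((-25/4 - 53/8) + 869)) = 26159/(-1766 + (-103/8 + 869)) = 26159/(-1766 + 6849/8) = 26159/(-7279/8) = 26159*(-8/7279) = -209272/7279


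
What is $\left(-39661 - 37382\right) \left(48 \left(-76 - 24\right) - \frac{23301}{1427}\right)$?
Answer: $\frac{529508911743}{1427} \approx 3.7106 \cdot 10^{8}$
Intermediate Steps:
$\left(-39661 - 37382\right) \left(48 \left(-76 - 24\right) - \frac{23301}{1427}\right) = - 77043 \left(48 \left(-100\right) - \frac{23301}{1427}\right) = - 77043 \left(-4800 - \frac{23301}{1427}\right) = \left(-77043\right) \left(- \frac{6872901}{1427}\right) = \frac{529508911743}{1427}$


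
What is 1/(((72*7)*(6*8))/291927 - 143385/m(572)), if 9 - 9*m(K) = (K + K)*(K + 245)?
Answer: 90948786451/133110787581 ≈ 0.68326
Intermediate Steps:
m(K) = 1 - 2*K*(245 + K)/9 (m(K) = 1 - (K + K)*(K + 245)/9 = 1 - 2*K*(245 + K)/9)
1/(((72*7)*(6*8))/291927 - 143385/m(572)) = 1/(((72*7)*(6*8))/291927 - 143385/(1 - 490/9*572 - 2/9*572²)) = 1/((504*48)*(1/291927) - 143385/(1 - 280280/9 - 2/9*327184)) = 1/(24192*(1/291927) - 143385/(1 - 280280/9 - 654368/9)) = 1/(8064/97309 - 143385/(-934639/9)) = 1/(8064/97309 - 143385*(-9/934639)) = 1/(8064/97309 + 1290465/934639) = 1/(133110787581/90948786451) = 90948786451/133110787581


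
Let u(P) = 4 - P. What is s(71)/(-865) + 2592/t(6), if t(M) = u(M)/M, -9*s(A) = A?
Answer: -60536089/7785 ≈ -7776.0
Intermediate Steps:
s(A) = -A/9
t(M) = (4 - M)/M
s(71)/(-865) + 2592/t(6) = -⅑*71/(-865) + 2592/(((4 - 1*6)/6)) = -71/9*(-1/865) + 2592/(((4 - 6)/6)) = 71/7785 + 2592/(((⅙)*(-2))) = 71/7785 + 2592/(-⅓) = 71/7785 + 2592*(-3) = 71/7785 - 7776 = -60536089/7785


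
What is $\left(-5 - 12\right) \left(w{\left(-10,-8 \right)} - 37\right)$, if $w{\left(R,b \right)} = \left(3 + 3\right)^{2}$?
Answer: $17$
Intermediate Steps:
$w{\left(R,b \right)} = 36$ ($w{\left(R,b \right)} = 6^{2} = 36$)
$\left(-5 - 12\right) \left(w{\left(-10,-8 \right)} - 37\right) = \left(-5 - 12\right) \left(36 - 37\right) = \left(-5 - 12\right) \left(-1\right) = \left(-17\right) \left(-1\right) = 17$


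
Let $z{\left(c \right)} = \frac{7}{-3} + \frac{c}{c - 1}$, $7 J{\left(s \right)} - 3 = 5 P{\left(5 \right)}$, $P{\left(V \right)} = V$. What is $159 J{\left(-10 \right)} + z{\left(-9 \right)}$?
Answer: $\frac{19037}{30} \approx 634.57$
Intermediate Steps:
$J{\left(s \right)} = 4$ ($J{\left(s \right)} = \frac{3}{7} + \frac{5 \cdot 5}{7} = \frac{3}{7} + \frac{1}{7} \cdot 25 = \frac{3}{7} + \frac{25}{7} = 4$)
$z{\left(c \right)} = - \frac{7}{3} + \frac{c}{-1 + c}$ ($z{\left(c \right)} = 7 \left(- \frac{1}{3}\right) + \frac{c}{c - 1} = - \frac{7}{3} + \frac{c}{-1 + c}$)
$159 J{\left(-10 \right)} + z{\left(-9 \right)} = 159 \cdot 4 + \frac{7 - -36}{3 \left(-1 - 9\right)} = 636 + \frac{7 + 36}{3 \left(-10\right)} = 636 + \frac{1}{3} \left(- \frac{1}{10}\right) 43 = 636 - \frac{43}{30} = \frac{19037}{30}$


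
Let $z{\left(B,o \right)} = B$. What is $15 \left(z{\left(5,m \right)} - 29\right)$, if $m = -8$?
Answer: $-360$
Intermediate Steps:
$15 \left(z{\left(5,m \right)} - 29\right) = 15 \left(5 - 29\right) = 15 \left(-24\right) = -360$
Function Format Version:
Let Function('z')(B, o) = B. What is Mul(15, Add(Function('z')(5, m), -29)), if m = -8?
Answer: -360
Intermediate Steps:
Mul(15, Add(Function('z')(5, m), -29)) = Mul(15, Add(5, -29)) = Mul(15, -24) = -360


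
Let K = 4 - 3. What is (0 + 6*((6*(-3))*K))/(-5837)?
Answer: 108/5837 ≈ 0.018503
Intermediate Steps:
K = 1
(0 + 6*((6*(-3))*K))/(-5837) = (0 + 6*((6*(-3))*1))/(-5837) = (0 + 6*(-18*1))*(-1/5837) = (0 + 6*(-18))*(-1/5837) = (0 - 108)*(-1/5837) = -108*(-1/5837) = 108/5837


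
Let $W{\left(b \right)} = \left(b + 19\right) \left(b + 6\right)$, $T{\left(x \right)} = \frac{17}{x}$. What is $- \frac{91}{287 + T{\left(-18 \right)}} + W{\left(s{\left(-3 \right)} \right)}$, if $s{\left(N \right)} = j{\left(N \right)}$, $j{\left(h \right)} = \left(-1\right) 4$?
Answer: $\frac{152832}{5149} \approx 29.682$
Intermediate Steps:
$j{\left(h \right)} = -4$
$s{\left(N \right)} = -4$
$W{\left(b \right)} = \left(6 + b\right) \left(19 + b\right)$ ($W{\left(b \right)} = \left(19 + b\right) \left(6 + b\right) = \left(6 + b\right) \left(19 + b\right)$)
$- \frac{91}{287 + T{\left(-18 \right)}} + W{\left(s{\left(-3 \right)} \right)} = - \frac{91}{287 + \frac{17}{-18}} + \left(114 + \left(-4\right)^{2} + 25 \left(-4\right)\right) = - \frac{91}{287 + 17 \left(- \frac{1}{18}\right)} + \left(114 + 16 - 100\right) = - \frac{91}{287 - \frac{17}{18}} + 30 = - \frac{91}{\frac{5149}{18}} + 30 = \left(-91\right) \frac{18}{5149} + 30 = - \frac{1638}{5149} + 30 = \frac{152832}{5149}$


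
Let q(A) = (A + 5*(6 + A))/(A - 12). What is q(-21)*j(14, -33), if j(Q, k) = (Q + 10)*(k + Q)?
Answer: -14592/11 ≈ -1326.5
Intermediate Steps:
j(Q, k) = (10 + Q)*(Q + k)
q(A) = (30 + 6*A)/(-12 + A) (q(A) = (A + (30 + 5*A))/(-12 + A) = (30 + 6*A)/(-12 + A))
q(-21)*j(14, -33) = (6*(5 - 21)/(-12 - 21))*(14² + 10*14 + 10*(-33) + 14*(-33)) = (6*(-16)/(-33))*(196 + 140 - 330 - 462) = (6*(-1/33)*(-16))*(-456) = (32/11)*(-456) = -14592/11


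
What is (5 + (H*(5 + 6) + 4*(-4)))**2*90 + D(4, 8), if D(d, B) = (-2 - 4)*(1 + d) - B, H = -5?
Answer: 392002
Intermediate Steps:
D(d, B) = -6 - B - 6*d (D(d, B) = -6*(1 + d) - B = (-6 - 6*d) - B = -6 - B - 6*d)
(5 + (H*(5 + 6) + 4*(-4)))**2*90 + D(4, 8) = (5 + (-5*(5 + 6) + 4*(-4)))**2*90 + (-6 - 1*8 - 6*4) = (5 + (-5*11 - 16))**2*90 + (-6 - 8 - 24) = (5 + (-55 - 16))**2*90 - 38 = (5 - 71)**2*90 - 38 = (-66)**2*90 - 38 = 4356*90 - 38 = 392040 - 38 = 392002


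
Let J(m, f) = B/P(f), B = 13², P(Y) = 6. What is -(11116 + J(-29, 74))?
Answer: -66865/6 ≈ -11144.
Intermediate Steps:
B = 169
J(m, f) = 169/6
-(11116 + J(-29, 74)) = -(11116 + 169/6) = -1*66865/6 = -66865/6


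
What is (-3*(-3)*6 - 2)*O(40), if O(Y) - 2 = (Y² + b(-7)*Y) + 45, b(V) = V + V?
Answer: 56524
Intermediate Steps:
b(V) = 2*V
O(Y) = 47 + Y² - 14*Y (O(Y) = 2 + ((Y² + (2*(-7))*Y) + 45) = 2 + ((Y² - 14*Y) + 45) = 2 + (45 + Y² - 14*Y) = 47 + Y² - 14*Y)
(-3*(-3)*6 - 2)*O(40) = (-3*(-3)*6 - 2)*(47 + 40² - 14*40) = (9*6 - 2)*(47 + 1600 - 560) = (54 - 2)*1087 = 52*1087 = 56524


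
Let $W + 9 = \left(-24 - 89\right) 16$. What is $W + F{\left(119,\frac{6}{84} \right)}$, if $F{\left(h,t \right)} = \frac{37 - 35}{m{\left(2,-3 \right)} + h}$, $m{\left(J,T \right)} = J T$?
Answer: $- \frac{205319}{113} \approx -1817.0$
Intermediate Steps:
$F{\left(h,t \right)} = \frac{2}{-6 + h}$ ($F{\left(h,t \right)} = \frac{37 - 35}{2 \left(-3\right) + h} = \frac{2}{-6 + h}$)
$W = -1817$ ($W = -9 + \left(-24 - 89\right) 16 = -9 - 1808 = -1817$)
$W + F{\left(119,\frac{6}{84} \right)} = -1817 + \frac{2}{-6 + 119} = -1817 + \frac{2}{113} = - \frac{205319}{113}$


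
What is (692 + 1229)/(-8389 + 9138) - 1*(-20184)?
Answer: 15119737/749 ≈ 20187.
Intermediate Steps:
(692 + 1229)/(-8389 + 9138) - 1*(-20184) = 1921/749 + 20184 = 15119737/749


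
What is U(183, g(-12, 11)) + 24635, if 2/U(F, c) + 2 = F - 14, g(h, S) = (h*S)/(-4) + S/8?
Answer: 4114047/167 ≈ 24635.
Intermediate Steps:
g(h, S) = S/8 - S*h/4 (g(h, S) = (S*h)*(-¼) + S*(⅛) = -S*h/4 + S/8 = S/8 - S*h/4)
U(F, c) = 2/(-16 + F) (U(F, c) = 2/(-2 + (F - 14)) = 2/(-2 + (-14 + F)) = 2/(-16 + F))
U(183, g(-12, 11)) + 24635 = 2/(-16 + 183) + 24635 = 2/167 + 24635 = 4114047/167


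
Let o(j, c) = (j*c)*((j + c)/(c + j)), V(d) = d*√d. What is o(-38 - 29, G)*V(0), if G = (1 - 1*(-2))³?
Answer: 0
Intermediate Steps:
V(d) = d^(3/2)
G = 27 (G = (1 + 2)³ = 3³ = 27)
o(j, c) = c*j (o(j, c) = (c*j)*((c + j)/(c + j)) = (c*j)*1 = c*j)
o(-38 - 29, G)*V(0) = (27*(-38 - 29))*0^(3/2) = (27*(-67))*0 = -1809*0 = 0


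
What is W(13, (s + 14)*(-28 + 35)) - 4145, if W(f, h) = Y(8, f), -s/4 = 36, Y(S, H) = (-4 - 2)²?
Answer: -4109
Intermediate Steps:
Y(S, H) = 36 (Y(S, H) = (-6)² = 36)
s = -144 (s = -4*36 = -144)
W(f, h) = 36
W(13, (s + 14)*(-28 + 35)) - 4145 = 36 - 4145 = -4109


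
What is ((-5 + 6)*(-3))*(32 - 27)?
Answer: -15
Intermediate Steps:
((-5 + 6)*(-3))*(32 - 27) = (1*(-3))*5 = -3*5 = -15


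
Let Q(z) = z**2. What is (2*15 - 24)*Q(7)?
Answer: 294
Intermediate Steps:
(2*15 - 24)*Q(7) = (2*15 - 24)*7**2 = (30 - 24)*49 = 6*49 = 294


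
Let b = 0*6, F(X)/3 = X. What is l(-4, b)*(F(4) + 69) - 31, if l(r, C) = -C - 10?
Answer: -841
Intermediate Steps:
F(X) = 3*X
b = 0
l(r, C) = -10 - C
l(-4, b)*(F(4) + 69) - 31 = (-10 - 1*0)*(3*4 + 69) - 31 = (-10 + 0)*(12 + 69) - 31 = -10*81 - 31 = -810 - 31 = -841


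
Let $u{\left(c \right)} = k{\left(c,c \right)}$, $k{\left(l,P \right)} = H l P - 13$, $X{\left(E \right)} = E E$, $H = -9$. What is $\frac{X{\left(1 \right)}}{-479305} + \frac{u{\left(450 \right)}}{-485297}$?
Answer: $\frac{873539108168}{232605278585} \approx 3.7555$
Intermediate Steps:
$X{\left(E \right)} = E^{2}$
$k{\left(l,P \right)} = -13 - 9 P l$ ($k{\left(l,P \right)} = - 9 l P - 13 = - 9 P l - 13 = -13 - 9 P l$)
$u{\left(c \right)} = -13 - 9 c^{2}$ ($u{\left(c \right)} = -13 - 9 c c = -13 - 9 c^{2}$)
$\frac{X{\left(1 \right)}}{-479305} + \frac{u{\left(450 \right)}}{-485297} = \frac{1^{2}}{-479305} + \frac{-13 - 9 \cdot 450^{2}}{-485297} = 1 \left(- \frac{1}{479305}\right) + \left(-13 - 1822500\right) \left(- \frac{1}{485297}\right) = - \frac{1}{479305} + \left(-13 - 1822500\right) \left(- \frac{1}{485297}\right) = - \frac{1}{479305} - - \frac{1822513}{485297} = - \frac{1}{479305} + \frac{1822513}{485297} = \frac{873539108168}{232605278585}$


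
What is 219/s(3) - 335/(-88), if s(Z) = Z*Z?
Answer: 7429/264 ≈ 28.140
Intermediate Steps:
s(Z) = Z²
219/s(3) - 335/(-88) = 219/(3²) - 335/(-88) = 219/9 - 335*(-1/88) = 219*(⅑) + 335/88 = 73/3 + 335/88 = 7429/264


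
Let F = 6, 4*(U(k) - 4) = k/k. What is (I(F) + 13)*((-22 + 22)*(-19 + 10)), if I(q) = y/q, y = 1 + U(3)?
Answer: 0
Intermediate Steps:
U(k) = 17/4 (U(k) = 4 + (k/k)/4 = 4 + (¼)*1 = 4 + ¼ = 17/4)
y = 21/4 (y = 1 + 17/4 = 21/4 ≈ 5.2500)
I(q) = 21/(4*q)
(I(F) + 13)*((-22 + 22)*(-19 + 10)) = ((21/4)/6 + 13)*((-22 + 22)*(-19 + 10)) = ((21/4)*(⅙) + 13)*(0*(-9)) = (7/8 + 13)*0 = (111/8)*0 = 0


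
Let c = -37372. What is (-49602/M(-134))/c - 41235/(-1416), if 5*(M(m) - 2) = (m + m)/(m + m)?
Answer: 1441880065/48508856 ≈ 29.724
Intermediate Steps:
M(m) = 11/5 (M(m) = 2 + ((m + m)/(m + m))/5 = 2 + ((2*m)/((2*m)))/5 = 2 + ((2*m)*(1/(2*m)))/5 = 2 + (⅕)*1 = 2 + ⅕ = 11/5)
(-49602/M(-134))/c - 41235/(-1416) = -49602/11/5/(-37372) - 41235/(-1416) = -49602*5/11*(-1/37372) - 41235*(-1/1416) = -248010/11*(-1/37372) + 13745/472 = 124005/205546 + 13745/472 = 1441880065/48508856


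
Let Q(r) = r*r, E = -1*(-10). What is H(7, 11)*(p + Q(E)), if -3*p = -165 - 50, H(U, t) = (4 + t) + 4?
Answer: 9785/3 ≈ 3261.7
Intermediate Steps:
H(U, t) = 8 + t
p = 215/3 (p = -(-165 - 50)/3 = -⅓*(-215) = 215/3 ≈ 71.667)
E = 10
Q(r) = r²
H(7, 11)*(p + Q(E)) = (8 + 11)*(215/3 + 10²) = 19*(215/3 + 100) = 19*(515/3) = 9785/3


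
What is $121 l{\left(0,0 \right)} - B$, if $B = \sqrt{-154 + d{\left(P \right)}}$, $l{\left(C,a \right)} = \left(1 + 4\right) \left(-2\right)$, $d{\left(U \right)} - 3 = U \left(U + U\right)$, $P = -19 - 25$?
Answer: $-1271$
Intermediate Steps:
$P = -44$ ($P = -19 - 25 = -44$)
$d{\left(U \right)} = 3 + 2 U^{2}$ ($d{\left(U \right)} = 3 + U \left(U + U\right) = 3 + U 2 U = 3 + 2 U^{2}$)
$l{\left(C,a \right)} = -10$ ($l{\left(C,a \right)} = 5 \left(-2\right) = -10$)
$B = 61$ ($B = \sqrt{-154 + \left(3 + 2 \left(-44\right)^{2}\right)} = \sqrt{-154 + \left(3 + 2 \cdot 1936\right)} = \sqrt{-154 + \left(3 + 3872\right)} = \sqrt{-154 + 3875} = \sqrt{3721} = 61$)
$121 l{\left(0,0 \right)} - B = 121 \left(-10\right) - 61 = -1210 - 61 = -1271$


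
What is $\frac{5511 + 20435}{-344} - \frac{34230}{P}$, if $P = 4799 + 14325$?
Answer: $- \frac{9070829}{117476} \approx -77.214$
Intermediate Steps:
$P = 19124$
$\frac{5511 + 20435}{-344} - \frac{34230}{P} = \frac{5511 + 20435}{-344} - \frac{34230}{19124} = 25946 \left(- \frac{1}{344}\right) - \frac{2445}{1366} = - \frac{12973}{172} - \frac{2445}{1366} = - \frac{9070829}{117476}$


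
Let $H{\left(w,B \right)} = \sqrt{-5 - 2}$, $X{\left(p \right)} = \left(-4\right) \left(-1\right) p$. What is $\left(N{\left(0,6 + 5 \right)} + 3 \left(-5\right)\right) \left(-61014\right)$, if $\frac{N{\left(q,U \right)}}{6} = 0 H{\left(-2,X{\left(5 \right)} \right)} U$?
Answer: $915210$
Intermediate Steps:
$X{\left(p \right)} = 4 p$
$H{\left(w,B \right)} = i \sqrt{7}$ ($H{\left(w,B \right)} = \sqrt{-7} = i \sqrt{7}$)
$N{\left(q,U \right)} = 0$ ($N{\left(q,U \right)} = 6 \cdot 0 i \sqrt{7} U = 6 \cdot 0 U = 6 \cdot 0 = 0$)
$\left(N{\left(0,6 + 5 \right)} + 3 \left(-5\right)\right) \left(-61014\right) = \left(0 + 3 \left(-5\right)\right) \left(-61014\right) = \left(0 - 15\right) \left(-61014\right) = \left(-15\right) \left(-61014\right) = 915210$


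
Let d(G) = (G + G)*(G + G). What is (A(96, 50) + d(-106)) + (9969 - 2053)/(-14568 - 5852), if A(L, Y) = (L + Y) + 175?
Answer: 231075846/5105 ≈ 45265.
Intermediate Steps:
A(L, Y) = 175 + L + Y
d(G) = 4*G**2 (d(G) = (2*G)*(2*G) = 4*G**2)
(A(96, 50) + d(-106)) + (9969 - 2053)/(-14568 - 5852) = ((175 + 96 + 50) + 4*(-106)**2) + (9969 - 2053)/(-14568 - 5852) = (321 + 4*11236) + 7916/(-20420) = (321 + 44944) + 7916*(-1/20420) = 45265 - 1979/5105 = 231075846/5105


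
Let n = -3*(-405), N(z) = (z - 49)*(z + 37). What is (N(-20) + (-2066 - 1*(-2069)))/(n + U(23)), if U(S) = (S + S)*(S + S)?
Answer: -1170/3331 ≈ -0.35125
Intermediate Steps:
N(z) = (-49 + z)*(37 + z)
U(S) = 4*S² (U(S) = (2*S)*(2*S) = 4*S²)
n = 1215
(N(-20) + (-2066 - 1*(-2069)))/(n + U(23)) = ((-1813 + (-20)² - 12*(-20)) + (-2066 - 1*(-2069)))/(1215 + 4*23²) = ((-1813 + 400 + 240) + (-2066 + 2069))/(1215 + 4*529) = (-1173 + 3)/(1215 + 2116) = -1170/3331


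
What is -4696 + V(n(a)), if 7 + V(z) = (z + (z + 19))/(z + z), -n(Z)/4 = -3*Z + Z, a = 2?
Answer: -150445/32 ≈ -4701.4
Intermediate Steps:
n(Z) = 8*Z (n(Z) = -4*(-3*Z + Z) = -(-8)*Z = 8*Z)
V(z) = -7 + (19 + 2*z)/(2*z) (V(z) = -7 + (z + (z + 19))/(z + z) = -7 + (z + (19 + z))/((2*z)) = -7 + (19 + 2*z)*(1/(2*z)) = -7 + (19 + 2*z)/(2*z))
-4696 + V(n(a)) = -4696 + (-6 + 19/(2*((8*2)))) = -4696 + (-6 + (19/2)/16) = -4696 + (-6 + (19/2)*(1/16)) = -4696 + (-6 + 19/32) = -4696 - 173/32 = -150445/32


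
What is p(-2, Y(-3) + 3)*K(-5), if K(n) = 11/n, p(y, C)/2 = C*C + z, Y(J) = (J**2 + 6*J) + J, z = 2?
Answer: -1826/5 ≈ -365.20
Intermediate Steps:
Y(J) = J**2 + 7*J
p(y, C) = 4 + 2*C**2 (p(y, C) = 2*(C*C + 2) = 2*(C**2 + 2) = 2*(2 + C**2) = 4 + 2*C**2)
p(-2, Y(-3) + 3)*K(-5) = (4 + 2*(-3*(7 - 3) + 3)**2)*(11/(-5)) = (4 + 2*(-3*4 + 3)**2)*(11*(-1/5)) = (4 + 2*(-12 + 3)**2)*(-11/5) = (4 + 2*(-9)**2)*(-11/5) = (4 + 2*81)*(-11/5) = (4 + 162)*(-11/5) = 166*(-11/5) = -1826/5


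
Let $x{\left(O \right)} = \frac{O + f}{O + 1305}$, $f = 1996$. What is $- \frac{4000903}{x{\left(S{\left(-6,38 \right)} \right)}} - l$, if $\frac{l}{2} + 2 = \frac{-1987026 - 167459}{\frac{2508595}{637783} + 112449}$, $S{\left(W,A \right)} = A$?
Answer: $- \frac{192681850909909940863}{72939818837754} \approx -2.6417 \cdot 10^{6}$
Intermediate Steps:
$x{\left(O \right)} = \frac{1996 + O}{1305 + O}$ ($x{\left(O \right)} = \frac{O + 1996}{O + 1305} = \frac{1996 + O}{1305 + O}$)
$l = - \frac{1517535045079}{35860284581}$ ($l = -4 + 2 \frac{-1987026 - 167459}{\frac{2508595}{637783} + 112449} = -4 + 2 \left(- \frac{2154485}{2508595 \cdot \frac{1}{637783} + 112449}\right) = -4 + 2 \left(- \frac{2154485}{\frac{2508595}{637783} + 112449}\right) = -4 + 2 \left(- \frac{2154485}{\frac{71720569162}{637783}}\right) = -4 + 2 \left(\left(-2154485\right) \frac{637783}{71720569162}\right) = -4 + 2 \left(- \frac{1374093906755}{71720569162}\right) = -4 - \frac{1374093906755}{35860284581} = - \frac{1517535045079}{35860284581} \approx -42.318$)
$- \frac{4000903}{x{\left(S{\left(-6,38 \right)} \right)}} - l = - \frac{4000903}{\frac{1}{1305 + 38} \left(1996 + 38\right)} - - \frac{1517535045079}{35860284581} = - \frac{4000903}{\frac{1}{1343} \cdot 2034} + \frac{1517535045079}{35860284581} = - \frac{4000903}{\frac{2034}{1343}} + \frac{1517535045079}{35860284581} = \left(-4000903\right) \frac{1343}{2034} + \frac{1517535045079}{35860284581} = - \frac{5373212729}{2034} + \frac{1517535045079}{35860284581} = - \frac{192681850909909940863}{72939818837754}$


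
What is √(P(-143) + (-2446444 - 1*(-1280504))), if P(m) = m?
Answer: I*√1166083 ≈ 1079.9*I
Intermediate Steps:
√(P(-143) + (-2446444 - 1*(-1280504))) = √(-143 + (-2446444 - 1*(-1280504))) = √(-143 + (-2446444 + 1280504)) = √(-143 - 1165940) = √(-1166083) = I*√1166083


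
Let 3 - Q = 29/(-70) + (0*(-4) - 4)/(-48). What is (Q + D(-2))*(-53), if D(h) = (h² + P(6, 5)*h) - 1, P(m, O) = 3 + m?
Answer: 259753/420 ≈ 618.46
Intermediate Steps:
D(h) = -1 + h² + 9*h (D(h) = (h² + (3 + 6)*h) - 1 = (h² + 9*h) - 1 = -1 + h² + 9*h)
Q = 1399/420 (Q = 3 - (29/(-70) + (0*(-4) - 4)/(-48)) = 3 - (29*(-1/70) + (0 - 4)*(-1/48)) = 3 - (-29/70 - 4*(-1/48)) = 3 - (-29/70 + 1/12) = 3 - 1*(-139/420) = 3 + 139/420 = 1399/420 ≈ 3.3310)
(Q + D(-2))*(-53) = (1399/420 + (-1 + (-2)² + 9*(-2)))*(-53) = (1399/420 + (-1 + 4 - 18))*(-53) = (1399/420 - 15)*(-53) = -4901/420*(-53) = 259753/420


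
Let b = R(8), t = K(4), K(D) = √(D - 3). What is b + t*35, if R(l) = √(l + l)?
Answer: 39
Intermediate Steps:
K(D) = √(-3 + D)
t = 1 (t = √(-3 + 4) = √1 = 1)
R(l) = √2*√l (R(l) = √(2*l) = √2*√l)
b = 4 (b = √2*√8 = √2*(2*√2) = 4)
b + t*35 = 4 + 1*35 = 4 + 35 = 39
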